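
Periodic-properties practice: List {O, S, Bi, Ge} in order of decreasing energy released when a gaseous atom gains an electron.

S > O > Ge > Bi

O is in period 2, group 16; S is in period 3, group 16; Ge is in period 4, group 14; Bi is in period 6, group 15.
Electron affinity generally becomes more exothermic across a period toward the halogens and less exothermic down a group.
Here both period and group differ, so the two effects have to be weighed against each other.
Ge > Bi: the two effects oppose for this pair; the down-group effect wins (119 vs 91 kJ/mol).
O > Ge: both effects reinforce here, so O is clearly the higher of the two.
S > O: this pair runs against the simple trend — see the exception note.
Note the exception: S has a higher electron affinity than O, contrary to the simple trend — the compact 2p subshell of O repels the added electron more than S's larger 3p does.
For reference (kJ/mol): O 141, S 200, Ge 119, Bi 91.
So from highest to lowest: S > O > Ge > Bi.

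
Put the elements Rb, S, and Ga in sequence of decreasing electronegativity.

S is in period 3, group 16; Ga is in period 4, group 13; Rb is in period 5, group 1.
EN rises left→right (higher Z_eff, smaller atoms) and falls top→bottom (larger, more shielded atoms).
Here both period and group differ, so the two effects have to be weighed against each other.
Ga > Rb: relative to Rb, both the across-period and down-group shifts push Ga's electronegativity up.
S > Ga: relative to Ga, both the across-period and down-group shifts push S's electronegativity up.
Approximate values (Pauling): S 2.58, Ga 1.81, Rb 0.82.
So from highest to lowest: S > Ga > Rb.

S, Ga, Rb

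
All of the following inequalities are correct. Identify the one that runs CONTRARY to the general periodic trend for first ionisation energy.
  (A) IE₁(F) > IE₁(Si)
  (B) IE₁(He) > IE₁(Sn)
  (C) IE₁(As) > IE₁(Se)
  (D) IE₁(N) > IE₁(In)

(C)

The general trend: first ionisation energy increases across a period and decreases down a group.
(A) F (period 2, group 17) vs Si (period 3, group 14): the stated order agrees with the simple trend.
(B) He (period 1, group 18) vs Sn (period 5, group 14): the stated order agrees with the simple trend.
(C) As (period 4, group 15) vs Se (period 4, group 16): the stated order contradicts the simple trend.
(D) N (period 2, group 15) vs In (period 5, group 13): the stated order agrees with the simple trend.
The exception is (C): Se (4p⁴) ionizes more easily than half-filled As (4p³).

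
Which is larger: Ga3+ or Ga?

Ga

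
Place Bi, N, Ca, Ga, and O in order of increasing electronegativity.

Ca < Ga < Bi < N < O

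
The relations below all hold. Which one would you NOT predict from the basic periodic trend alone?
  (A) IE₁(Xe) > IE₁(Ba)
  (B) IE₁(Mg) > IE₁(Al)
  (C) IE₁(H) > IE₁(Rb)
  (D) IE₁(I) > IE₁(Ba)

(B)

The general trend: IE₁ increases across a period and decreases down a group.
(A) Xe (period 5, group 18) vs Ba (period 6, group 2): the stated order agrees with the simple trend.
(B) Mg (period 3, group 2) vs Al (period 3, group 13): the stated order contradicts the simple trend.
(C) H (period 1, group 1) vs Rb (period 5, group 1): the stated order agrees with the simple trend.
(D) I (period 5, group 17) vs Ba (period 6, group 2): the stated order agrees with the simple trend.
The exception is (B): Al's single 3p electron is easier to remove than one from Mg's filled 3s².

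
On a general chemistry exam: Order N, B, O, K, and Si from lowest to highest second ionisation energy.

Si, B, N, K, O

The second ionization energy removes an electron from the +1 ion. For each element: N⁺ still has 4 valence electrons; B⁺ still has 2 valence electrons; O⁺ still has 5 valence electrons; K⁺ is the bare [Ar] core; Si⁺ still has 3 valence electrons.
Usually core removal costs more than valence removal, but here the competition is close: a tightly held n=2 valence electron can cost more to remove than an n=3 core electron, so the actual values have to decide it.
Valence configurations: N⁺ [He]2s²2p², B⁺ [He]2s², O⁺ [He]2s²2p³, Si⁺ [Ne]3s²3p¹.
Tabulated IE_2 (kJ/mol): N 2856, B 2427, O 3388, K 3052, Si 1577.
Overall IE_2 order: Si < B < N < K < O.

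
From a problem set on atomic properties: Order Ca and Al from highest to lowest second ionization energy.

Al > Ca

IE_2 is the cost of taking one more electron from the +1 cation: Ca⁺ still has 1 valence electron; Al⁺ still has 2 valence electrons.
All are still removing valence electrons, so compare the +1 ions as you would atoms: IE_2 generally rises across a period (higher Z_eff) and falls down a group (larger shell), subject to the usual subshell exceptions.
Valence configurations: Ca⁺ [Ar]4s¹, Al⁺ [Ne]3s².
Tabulated IE_2 (kJ/mol): Ca 1145, Al 1817.
So the second ionization energies run Ca < Al.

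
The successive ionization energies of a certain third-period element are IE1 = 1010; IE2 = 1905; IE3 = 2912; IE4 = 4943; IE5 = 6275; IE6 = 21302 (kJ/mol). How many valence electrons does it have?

5

Look for the largest jump between consecutive ionization energies: IE6/IE5 ≈ 3.4, far larger than any earlier ratio.
That jump marks the point where a core electron is being removed. So the atom has 5 valence electrons.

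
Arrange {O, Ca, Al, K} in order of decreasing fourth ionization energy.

IE_4 is the cost of taking one more electron from the +3 cation: O³⁺ still has 3 valence electrons; Ca³⁺ is already 1 electron into the core; Al³⁺ is the bare [Ne] core; K³⁺ is already 2 electrons into the core.
Usually core removal costs more than valence removal, but here the competition is close: a tightly held n=2 valence electron can cost more to remove than an n=3 core electron, so the actual values have to decide it.
The numbers (kJ/mol): O 7469, Ca 6491, Al 11577, K 5877.
Overall IE_4 order: K < Ca < O < Al.

Al > O > Ca > K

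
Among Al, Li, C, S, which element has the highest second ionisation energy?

Li

IE_2 is the cost of taking one more electron from the +1 cation: Al⁺ still has 2 valence electrons; Li⁺ is the bare [He] core; C⁺ still has 3 valence electrons; S⁺ still has 5 valence electrons.
Breaking into a closed-shell core is much more expensive than removing a leftover valence electron — Li has the largest IE_2 here.
Valence configurations: Al⁺ [Ne]3s², C⁺ [He]2s²2p¹, S⁺ [Ne]3s²3p³.
Approximate IE_2 values (kJ/mol): Al 1817, Li 7298, C 2353, S 2252.
Putting it together, IE_2: Al < S < C < Li.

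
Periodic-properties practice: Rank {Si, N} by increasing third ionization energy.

The third ionization energy removes an electron from the +2 ion. For each element: Si²⁺ still has 2 valence electrons; N²⁺ still has 3 valence electrons.
All are still removing valence electrons, so compare the +2 ions as you would atoms: IE_3 generally rises across a period (higher Z_eff) and falls down a group (larger shell), subject to the usual subshell exceptions.
Valence configurations: Si²⁺ [Ne]3s², N²⁺ [He]2s²2p¹.
Tabulated IE_3 (kJ/mol): Si 3232, N 4578.
Hence IE_3: Si < N.

Si, N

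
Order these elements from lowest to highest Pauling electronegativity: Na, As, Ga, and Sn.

Na is in period 3, group 1; Ga is in period 4, group 13; As is in period 4, group 15; Sn is in period 5, group 14.
EN rises left→right (higher Z_eff, smaller atoms) and falls top→bottom (larger, more shielded atoms).
Neither a single period nor a single group — weigh both effects.
Ga > Na: the two effects oppose for this pair; the across-period effect wins (1.81 vs 0.93).
Sn > Ga: the two effects oppose for this pair; the across-period effect wins (1.96 vs 1.81).
As > Sn: relative to Sn, both the across-period and down-group shifts push As's electronegativity up.
For reference (Pauling): Na 0.93, Ga 1.81, As 2.18, Sn 1.96.
So from lowest to highest: Na < Ga < Sn < As.

Na < Ga < Sn < As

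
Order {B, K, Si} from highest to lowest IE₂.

After 1 electron has been removed, what remains? B⁺ still has 2 valence electrons; K⁺ is the bare [Ar] core; Si⁺ still has 3 valence electrons.
Pulling an electron out of a noble-gas core costs far more than removing a remaining valence electron, so K sits at the high end of IE_2.
Valence configurations: B⁺ [He]2s², Si⁺ [Ne]3s²3p¹.
Tabulated IE_2 (kJ/mol): B 2427, K 3052, Si 1577.
Overall IE_2 order: Si < B < K.

K > B > Si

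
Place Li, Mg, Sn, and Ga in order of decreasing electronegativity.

Sn > Ga > Mg > Li

Li is in period 2, group 1; Mg is in period 3, group 2; Ga is in period 4, group 13; Sn is in period 5, group 14.
Electronegativity increases across a period and decreases down a group, tracking effective nuclear charge and atomic size.
These sit on a diagonal, where the across-period and down-group effects partly cancel.
Mg > Li: period and group pull opposite ways; the across-period shift dominates (1.31 vs 0.98).
Ga > Mg: the two effects oppose for this pair; the across-period effect wins (1.81 vs 1.31).
Sn > Ga: period and group pull opposite ways; the across-period shift dominates (1.96 vs 1.81).
Approximate values (Pauling): Li 0.98, Mg 1.31, Ga 1.81, Sn 1.96.
So from highest to lowest: Sn > Ga > Mg > Li.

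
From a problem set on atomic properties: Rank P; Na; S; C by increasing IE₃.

P, S, C, Na

After 2 electrons have been removed, what remains? P²⁺ still has 3 valence electrons; Na²⁺ is already 1 electron into the core; S²⁺ still has 4 valence electrons; C²⁺ still has 2 valence electrons.
Pulling an electron out of a noble-gas core costs far more than removing a remaining valence electron, so Na sits at the high end of IE_3.
Valence configurations: P²⁺ [Ne]3s²3p¹, S²⁺ [Ne]3s²3p², C²⁺ [He]2s².
The numbers (kJ/mol): P 2914, Na 6910, S 3357, C 4620.
Overall IE_3 order: P < S < C < Na.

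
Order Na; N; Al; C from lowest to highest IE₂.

Al < C < N < Na

The second ionization energy removes an electron from the +1 ion. For each element: Na⁺ is the bare [Ne] core; N⁺ still has 4 valence electrons; Al⁺ still has 2 valence electrons; C⁺ still has 3 valence electrons.
Breaking into a closed-shell core is much more expensive than removing a leftover valence electron — Na has the largest IE_2 here.
Valence configurations: N⁺ [He]2s²2p², Al⁺ [Ne]3s², C⁺ [He]2s²2p¹.
Approximate IE_2 values (kJ/mol): Na 4562, N 2856, Al 1817, C 2353.
Overall IE_2 order: Al < C < N < Na.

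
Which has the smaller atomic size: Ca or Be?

Be

Be is in period 2, group 2; Ca is in period 4, group 2.
Across a period the added protons contract the valence shell; down a group each new principal shell makes the atom larger.
All are in group 2, so atomic radius increases down the group.
So Be has the smaller atomic size (Be < Ca).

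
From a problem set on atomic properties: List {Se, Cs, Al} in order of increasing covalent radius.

Se, Al, Cs

Al is in period 3, group 13; Se is in period 4, group 16; Cs is in period 6, group 1.
Radius decreases left→right (rising Z_eff, same n) and increases top→bottom (higher n).
These span different periods and groups, so the two trends combine.
Al > Se: period and group pull opposite ways; the across-period shift dominates (126 vs 116 pm).
Cs > Al: relative to Al, both the across-period and down-group shifts push Cs's atomic radius up.
Approximate values (pm): Al 126, Se 116, Cs 232.
So from smallest to largest: Se < Al < Cs.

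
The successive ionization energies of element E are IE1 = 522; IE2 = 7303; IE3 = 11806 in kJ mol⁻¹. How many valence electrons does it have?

1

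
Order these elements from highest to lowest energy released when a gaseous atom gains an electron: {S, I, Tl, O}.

I > S > O > Tl

O is in period 2, group 16; S is in period 3, group 16; I is in period 5, group 17; Tl is in period 6, group 13.
EA tends to increase across a period and decrease down a group, though the pattern is less regular than for IE or radius.
Here both period and group differ, so the two effects have to be weighed against each other.
O > Tl: relative to Tl, both the across-period and down-group shifts push O's electron affinity up.
S > O: this pair runs against the simple trend — see the exception note.
I > S: the two effects oppose for this pair; the across-period effect wins (295 vs 200 kJ/mol).
Note the exception: S has a higher electron affinity than O, contrary to the simple trend — the compact 2p subshell of O repels the added electron more than S's larger 3p does.
Tabulated electron affinity (kJ/mol): O 141, S 200, I 295, Tl 19.
So from highest to lowest: I > S > O > Tl.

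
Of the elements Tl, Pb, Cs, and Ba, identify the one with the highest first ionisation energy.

Pb

Cs is in period 6, group 1; Ba is in period 6, group 2; Tl is in period 6, group 13; Pb is in period 6, group 14.
IE₁ increases left→right with effective nuclear charge and decreases top→bottom as the valence shell moves farther out.
All lie in period 6, so first ionization energy increases left to right.
The highest first ionisation energy among these belongs to Pb.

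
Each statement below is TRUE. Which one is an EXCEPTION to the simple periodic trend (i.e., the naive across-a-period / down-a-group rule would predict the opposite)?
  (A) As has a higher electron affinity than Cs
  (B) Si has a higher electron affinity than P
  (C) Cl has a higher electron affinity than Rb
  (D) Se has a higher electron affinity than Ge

(B)

The general trend: electron affinity increases across a period and decreases down a group.
(A) As (period 4, group 15) vs Cs (period 6, group 1): the stated order agrees with the simple trend.
(B) Si (period 3, group 14) vs P (period 3, group 15): the stated order contradicts the simple trend.
(C) Cl (period 3, group 17) vs Rb (period 5, group 1): the stated order agrees with the simple trend.
(D) Se (period 4, group 16) vs Ge (period 4, group 14): the stated order agrees with the simple trend.
The exception is (B): adding an electron to P's half-filled 3p³ is unfavourable, so Si (3p²) has the more exothermic EA.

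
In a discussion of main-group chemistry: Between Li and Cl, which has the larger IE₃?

Li

The third ionization energy removes an electron from the +2 ion. For each element: Li²⁺ is already 1 electron into the core; Cl²⁺ still has 5 valence electrons.
Pulling an electron out of a noble-gas core costs far more than removing a remaining valence electron, so Li sits at the high end of IE_3.
Approximate IE_3 values (kJ/mol): Li 11815, Cl 3822.
Overall IE_3 order: Cl < Li.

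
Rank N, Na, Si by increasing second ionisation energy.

Si < N < Na

The second ionization energy removes an electron from the +1 ion. For each element: N⁺ still has 4 valence electrons; Na⁺ is the bare [Ne] core; Si⁺ still has 3 valence electrons.
Pulling an electron out of a noble-gas core costs far more than removing a remaining valence electron, so Na sits at the high end of IE_2.
Valence configurations: N⁺ [He]2s²2p², Si⁺ [Ne]3s²3p¹.
Tabulated IE_2 (kJ/mol): N 2856, Na 4562, Si 1577.
Hence IE_2: Si < N < Na.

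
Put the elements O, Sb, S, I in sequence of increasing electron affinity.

Sb < O < S < I

O is in period 2, group 16; S is in period 3, group 16; Sb is in period 5, group 15; I is in period 5, group 17.
Atoms with high Z_eff and room in the valence shell (especially the halogens) have the most exothermic electron affinities.
These span different periods and groups, so the two trends combine.
O > Sb: both effects reinforce here, so O is clearly the higher of the two.
S > O: this pair runs against the simple trend — see the exception note.
I > S: period and group pull opposite ways; the across-period shift dominates (295 vs 200 kJ/mol).
Note the exception: S has a higher electron affinity than O, contrary to the simple trend — the compact 2p subshell of O repels the added electron more than S's larger 3p does.
For reference (kJ/mol): O 141, S 200, Sb 103, I 295.
So from lowest to highest: Sb < O < S < I.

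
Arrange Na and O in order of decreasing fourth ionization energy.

Na > O

Consider each +3 ion: Na³⁺ is already 2 electrons into the core; O³⁺ still has 3 valence electrons.
Pulling an electron out of a noble-gas core costs far more than removing a remaining valence electron, so Na sits at the high end of IE_4.
The numbers (kJ/mol): Na 9543, O 7469.
Hence IE_4: O < Na.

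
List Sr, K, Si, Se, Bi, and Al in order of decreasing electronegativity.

Se > Bi > Si > Al > Sr > K

Al is in period 3, group 13; Si is in period 3, group 14; K is in period 4, group 1; Se is in period 4, group 16; Sr is in period 5, group 2; Bi is in period 6, group 15.
EN rises left→right (higher Z_eff, smaller atoms) and falls top→bottom (larger, more shielded atoms).
Here both period and group differ, so the two effects have to be weighed against each other.
Sr > K: period and group pull opposite ways; the across-period shift dominates (0.95 vs 0.82).
Al > Sr: relative to Sr, both the across-period and down-group shifts push Al's electronegativity up.
Si > Al: Si lies to the right of Al in period 3, so the across-period effect alone puts Si higher.
Bi > Si: the two effects oppose for this pair; the across-period effect wins (2.02 vs 1.90).
Se > Bi: both effects reinforce here, so Se is clearly the higher of the two.
For reference (Pauling): Al 1.61, Si 1.90, K 0.82, Se 2.55, Sr 0.95, Bi 2.02.
So from highest to lowest: Se > Bi > Si > Al > Sr > K.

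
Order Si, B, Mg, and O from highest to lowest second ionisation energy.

After 1 electron has been removed, what remains? Si⁺ still has 3 valence electrons; B⁺ still has 2 valence electrons; Mg⁺ still has 1 valence electron; O⁺ still has 5 valence electrons.
All are still removing valence electrons, so compare the +1 ions as you would atoms: IE_2 generally rises across a period (higher Z_eff) and falls down a group (larger shell), subject to the usual subshell exceptions.
Valence configurations: Si⁺ [Ne]3s²3p¹, B⁺ [He]2s², Mg⁺ [Ne]3s¹, O⁺ [He]2s²2p³.
The numbers (kJ/mol): Si 1577, B 2427, Mg 1451, O 3388.
Putting it together, IE_2: Mg < Si < B < O.

O > B > Si > Mg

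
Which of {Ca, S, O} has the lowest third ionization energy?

The third ionization energy removes an electron from the +2 ion. For each element: Ca²⁺ is the bare [Ar] core; S²⁺ still has 4 valence electrons; O²⁺ still has 4 valence electrons.
Usually core removal costs more than valence removal, but here the competition is close: a tightly held n=2 valence electron can cost more to remove than an n=3 core electron, so the actual values have to decide it.
Valence configurations: S²⁺ [Ne]3s²3p², O²⁺ [He]2s²2p².
The numbers (kJ/mol): Ca 4912, S 3357, O 5300.
Putting it together, IE_3: S < Ca < O.

S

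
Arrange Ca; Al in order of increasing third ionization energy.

Al < Ca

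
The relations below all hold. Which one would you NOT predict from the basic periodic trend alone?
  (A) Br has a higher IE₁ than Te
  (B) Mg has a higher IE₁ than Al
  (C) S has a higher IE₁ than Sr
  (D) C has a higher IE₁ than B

(B)

The general trend: IE₁ increases across a period and decreases down a group.
(A) Br (period 4, group 17) vs Te (period 5, group 16): the stated order agrees with the simple trend.
(B) Mg (period 3, group 2) vs Al (period 3, group 13): the stated order contradicts the simple trend.
(C) S (period 3, group 16) vs Sr (period 5, group 2): the stated order agrees with the simple trend.
(D) C (period 2, group 14) vs B (period 2, group 13): the stated order agrees with the simple trend.
The exception is (B): Al's single 3p electron is easier to remove than one from Mg's filled 3s².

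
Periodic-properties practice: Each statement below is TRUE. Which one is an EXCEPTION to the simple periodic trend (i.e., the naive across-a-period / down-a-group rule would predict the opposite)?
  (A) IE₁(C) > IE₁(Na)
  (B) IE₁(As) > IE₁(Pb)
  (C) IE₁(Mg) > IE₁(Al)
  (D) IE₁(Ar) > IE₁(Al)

(C)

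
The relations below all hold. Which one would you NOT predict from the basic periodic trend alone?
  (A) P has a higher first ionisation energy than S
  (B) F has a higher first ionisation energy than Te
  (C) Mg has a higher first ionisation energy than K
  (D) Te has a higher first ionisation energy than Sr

The general trend: first ionisation energy increases across a period and decreases down a group.
(A) P (period 3, group 15) vs S (period 3, group 16): the stated order contradicts the simple trend.
(B) F (period 2, group 17) vs Te (period 5, group 16): the stated order agrees with the simple trend.
(C) Mg (period 3, group 2) vs K (period 4, group 1): the stated order agrees with the simple trend.
(D) Te (period 5, group 16) vs Sr (period 5, group 2): the stated order agrees with the simple trend.
The exception is (A): S (3p⁴) ionizes more easily than half-filled P (3p³) because the paired 3p electron in S is pushed out by e⁻–e⁻ repulsion.

(A)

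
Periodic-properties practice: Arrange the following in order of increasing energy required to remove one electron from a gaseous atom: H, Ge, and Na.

H is in period 1, group 1; Na is in period 3, group 1; Ge is in period 4, group 14.
First ionization energy rises across a period (greater Z_eff holds electrons more tightly) and falls down a group (valence electrons are farther from the nucleus).
Neither a single period nor a single group — weigh both effects.
Ge > Na: the two effects oppose for this pair; the across-period effect wins (762 vs 496 kJ/mol).
H > Ge: period and group pull opposite ways; the down-group shift dominates (1312 vs 762 kJ/mol).
For reference (kJ/mol): H 1312, Na 496, Ge 762.
So from lowest to highest: Na < Ge < H.

Na, Ge, H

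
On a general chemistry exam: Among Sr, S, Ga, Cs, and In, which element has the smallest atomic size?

S

S is in period 3, group 16; Ga is in period 4, group 13; Sr is in period 5, group 2; In is in period 5, group 13; Cs is in period 6, group 1.
Atomic radius shrinks across a period as nuclear charge pulls the same shell inward, and grows down a group as new shells are added.
Here both period and group differ, so the two effects have to be weighed against each other.
Ga > S: relative to S, both the across-period and down-group shifts push Ga's atomic radius up.
In > Ga: they share group 13; the group trend gives In the larger value.
Sr > In: both are in period 5; the period trend gives Sr the larger value.
Cs > Sr: relative to Sr, both the across-period and down-group shifts push Cs's atomic radius up.
Tabulated atomic radius (pm): S 103, Ga 124, Sr 185, In 142, Cs 232.
The smallest atomic size among these belongs to S.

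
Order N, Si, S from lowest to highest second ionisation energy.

Si, S, N

The second ionization energy removes an electron from the +1 ion. For each element: N⁺ still has 4 valence electrons; Si⁺ still has 3 valence electrons; S⁺ still has 5 valence electrons.
All are still removing valence electrons, so compare the +1 ions as you would atoms: IE_2 generally rises across a period (higher Z_eff) and falls down a group (larger shell), subject to the usual subshell exceptions.
Valence configurations: N⁺ [He]2s²2p², Si⁺ [Ne]3s²3p¹, S⁺ [Ne]3s²3p³.
Approximate IE_2 values (kJ/mol): N 2856, Si 1577, S 2252.
Overall IE_2 order: Si < S < N.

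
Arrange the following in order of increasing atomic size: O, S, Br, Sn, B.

O, B, S, Br, Sn

B is in period 2, group 13; O is in period 2, group 16; S is in period 3, group 16; Br is in period 4, group 17; Sn is in period 5, group 14.
Radius decreases left→right (rising Z_eff, same n) and increases top→bottom (higher n).
Neither a single period nor a single group — weigh both effects.
B > O: B lies to the left of O in period 2, so the across-period effect alone puts B larger.
S > B: period and group pull opposite ways; the down-group shift dominates (103 vs 85 pm).
Br > S: the two effects oppose for this pair; the down-group effect wins (114 vs 103 pm).
Sn > Br: relative to Br, both the across-period and down-group shifts push Sn's atomic radius up.
Tabulated atomic radius (pm): B 85, O 63, S 103, Br 114, Sn 140.
So from smallest to largest: O < B < S < Br < Sn.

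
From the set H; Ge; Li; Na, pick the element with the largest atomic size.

Radius decreases left→right (rising Z_eff, same n) and increases top→bottom (higher n).
Neither a single period nor a single group — weigh both effects.
Ge > H: the two effects oppose for this pair; the down-group effect wins (121 vs 32 pm).
Li > Ge: the two effects oppose for this pair; the across-period effect wins (133 vs 121 pm).
Na > Li: Na sits below Li in group 1, so the down-group effect alone puts Na larger.
Tabulated atomic radius (pm): H 32, Li 133, Na 155, Ge 121.
The largest atomic size among these belongs to Na.

Na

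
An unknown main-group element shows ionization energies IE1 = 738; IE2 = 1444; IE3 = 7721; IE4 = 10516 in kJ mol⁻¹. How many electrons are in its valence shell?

2

Look for the largest jump between consecutive ionization energies: IE3/IE2 ≈ 5.3, far larger than any earlier ratio.
That jump marks the point where a core electron is being removed. So the atom has 2 valence electrons.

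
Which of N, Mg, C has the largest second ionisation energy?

IE_2 is the cost of taking one more electron from the +1 cation: N⁺ still has 4 valence electrons; Mg⁺ still has 1 valence electron; C⁺ still has 3 valence electrons.
All are still removing valence electrons, so compare the +1 ions as you would atoms: IE_2 generally rises across a period (higher Z_eff) and falls down a group (larger shell), subject to the usual subshell exceptions.
Valence configurations: N⁺ [He]2s²2p², Mg⁺ [Ne]3s¹, C⁺ [He]2s²2p¹.
Approximate IE_2 values (kJ/mol): N 2856, Mg 1451, C 2353.
So the second ionization energies run Mg < C < N.

N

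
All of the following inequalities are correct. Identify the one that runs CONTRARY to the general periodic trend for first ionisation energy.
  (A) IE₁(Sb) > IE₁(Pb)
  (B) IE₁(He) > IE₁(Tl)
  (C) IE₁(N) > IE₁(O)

The general trend: first ionisation energy increases across a period and decreases down a group.
(A) Sb (period 5, group 15) vs Pb (period 6, group 14): the stated order agrees with the simple trend.
(B) He (period 1, group 18) vs Tl (period 6, group 13): the stated order agrees with the simple trend.
(C) N (period 2, group 15) vs O (period 2, group 16): the stated order contradicts the simple trend.
The exception is (C): pairing an electron in O's 2p⁴ costs repulsion energy, so O ionizes more easily than half-filled N (2p³).

(C)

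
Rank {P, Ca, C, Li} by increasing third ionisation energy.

After 2 electrons have been removed, what remains? P²⁺ still has 3 valence electrons; Ca²⁺ is the bare [Ar] core; C²⁺ still has 2 valence electrons; Li²⁺ is already 1 electron into the core.
Core electrons are held far more tightly than valence electrons, so Ca and Li top the IE_3 order.
Valence configurations: P²⁺ [Ne]3s²3p¹, C²⁺ [He]2s².
Approximate IE_3 values (kJ/mol): P 2914, Ca 4912, C 4620, Li 11815.
So the third ionization energies run P < C < Ca < Li.

P, C, Ca, Li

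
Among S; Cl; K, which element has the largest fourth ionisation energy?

The fourth ionization energy removes an electron from the +3 ion. For each element: S³⁺ still has 3 valence electrons; Cl³⁺ still has 4 valence electrons; K³⁺ is already 2 electrons into the core.
Core electrons are held far more tightly than valence electrons, so K tops the IE_4 order.
Valence configurations: S³⁺ [Ne]3s²3p¹, Cl³⁺ [Ne]3s²3p².
Approximate IE_4 values (kJ/mol): S 4556, Cl 5159, K 5877.
Hence IE_4: S < Cl < K.

K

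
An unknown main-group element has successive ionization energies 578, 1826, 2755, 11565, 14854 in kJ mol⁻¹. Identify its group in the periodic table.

Group 13

Look for the largest jump between consecutive ionization energies: IE4/IE3 ≈ 4.2, far larger than any earlier ratio.
That jump marks the point where a core electron is being removed. So the atom has 3 valence electrons.
A main-group element with 3 valence electrons is in group 13.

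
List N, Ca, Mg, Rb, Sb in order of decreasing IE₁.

N, Sb, Mg, Ca, Rb

First ionization energy rises across a period (greater Z_eff holds electrons more tightly) and falls down a group (valence electrons are farther from the nucleus).
These span different periods and groups, so the two trends combine.
Ca > Rb: relative to Rb, both the across-period and down-group shifts push Ca's first ionization energy up.
Mg > Ca: Mg sits above Ca in group 2, so the down-group effect alone puts Mg higher.
Sb > Mg: period and group pull opposite ways; the across-period shift dominates (831 vs 738 kJ/mol).
N > Sb: N sits above Sb in group 15, so the down-group effect alone puts N higher.
Tabulated first ionization energy (kJ/mol): N 1402, Mg 738, Ca 590, Rb 403, Sb 831.
So from highest to lowest: N > Sb > Mg > Ca > Rb.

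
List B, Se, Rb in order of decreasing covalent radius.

Rb, Se, B

Radius decreases left→right (rising Z_eff, same n) and increases top→bottom (higher n).
Here both period and group differ, so the two effects have to be weighed against each other.
Se > B: the two effects oppose for this pair; the down-group effect wins (116 vs 85 pm).
Rb > Se: both effects reinforce here, so Rb is clearly the larger of the two.
Approximate values (pm): B 85, Se 116, Rb 210.
So from largest to smallest: Rb > Se > B.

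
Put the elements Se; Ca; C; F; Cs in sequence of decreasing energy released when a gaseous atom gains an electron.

F > Se > C > Cs > Ca

C is in period 2, group 14; F is in period 2, group 17; Ca is in period 4, group 2; Se is in period 4, group 16; Cs is in period 6, group 1.
Atoms with high Z_eff and room in the valence shell (especially the halogens) have the most exothermic electron affinities.
These span different periods and groups, so the two trends combine.
Cs > Ca: this pair runs against the simple trend — see the exception note.
C > Cs: both effects reinforce here, so C is clearly the higher of the two.
Se > C: the two effects oppose for this pair; the across-period effect wins (195 vs 122 kJ/mol).
F > Se: both effects reinforce here, so F is clearly the higher of the two.
Note the exception: Cs has a higher electron affinity than Ca, contrary to the simple trend — adding an electron to Ca (ns²) has to open a new, higher-energy np subshell, which is unfavourable.
Approximate values (kJ/mol): C 122, F 328, Ca 2, Se 195, Cs 46.
So from highest to lowest: F > Se > C > Cs > Ca.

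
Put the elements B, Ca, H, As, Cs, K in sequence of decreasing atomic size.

H is in period 1, group 1; B is in period 2, group 13; K is in period 4, group 1; Ca is in period 4, group 2; As is in period 4, group 15; Cs is in period 6, group 1.
Radius decreases left→right (rising Z_eff, same n) and increases top→bottom (higher n).
These span different periods and groups, so the two trends combine.
B > H: the two effects oppose for this pair; the down-group effect wins (85 vs 32 pm).
As > B: period and group pull opposite ways; the down-group shift dominates (121 vs 85 pm).
Ca > As: Ca lies to the left of As in period 4, so the across-period effect alone puts Ca larger.
K > Ca: K lies to the left of Ca in period 4, so the across-period effect alone puts K larger.
Cs > K: they share group 1; the group trend gives Cs the larger value.
For reference (pm): H 32, B 85, K 196, Ca 171, As 121, Cs 232.
So from largest to smallest: Cs > K > Ca > As > B > H.

Cs > K > Ca > As > B > H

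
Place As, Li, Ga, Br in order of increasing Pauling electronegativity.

Li < Ga < As < Br

Li is in period 2, group 1; Ga is in period 4, group 13; As is in period 4, group 15; Br is in period 4, group 17.
Smaller atoms with higher effective nuclear charge are more electronegative.
Here both period and group differ, so the two effects have to be weighed against each other.
Ga > Li: the two effects oppose for this pair; the across-period effect wins (1.81 vs 0.98).
As > Ga: As lies to the right of Ga in period 4, so the across-period effect alone puts As higher.
Br > As: Br lies to the right of As in period 4, so the across-period effect alone puts Br higher.
For reference (Pauling): Li 0.98, Ga 1.81, As 2.18, Br 2.96.
So from lowest to highest: Li < Ga < As < Br.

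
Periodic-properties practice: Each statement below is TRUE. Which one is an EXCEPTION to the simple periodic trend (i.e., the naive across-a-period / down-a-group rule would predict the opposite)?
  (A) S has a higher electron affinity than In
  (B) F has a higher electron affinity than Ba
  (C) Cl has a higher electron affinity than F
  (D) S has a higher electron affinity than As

(C)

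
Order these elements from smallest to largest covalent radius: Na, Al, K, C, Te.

C < Al < Te < Na < K

Atomic radius shrinks across a period as nuclear charge pulls the same shell inward, and grows down a group as new shells are added.
Here both period and group differ, so the two effects have to be weighed against each other.
Al > C: both effects reinforce here, so Al is clearly the larger of the two.
Te > Al: the two effects oppose for this pair; the down-group effect wins (136 vs 126 pm).
Na > Te: period and group pull opposite ways; the across-period shift dominates (155 vs 136 pm).
K > Na: they share group 1; the group trend gives K the larger value.
Approximate values (pm): C 75, Na 155, Al 126, K 196, Te 136.
So from smallest to largest: C < Al < Te < Na < K.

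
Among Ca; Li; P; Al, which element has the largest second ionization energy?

Li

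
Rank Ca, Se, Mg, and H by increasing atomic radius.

H, Se, Mg, Ca

H is in period 1, group 1; Mg is in period 3, group 2; Ca is in period 4, group 2; Se is in period 4, group 16.
Moving right in a period, electrons are added to the same shell under a stronger nuclear pull, so atoms get smaller; moving down, a new shell is opened and atoms get larger.
Here both period and group differ, so the two effects have to be weighed against each other.
Se > H: the two effects oppose for this pair; the down-group effect wins (116 vs 32 pm).
Mg > Se: the two effects oppose for this pair; the across-period effect wins (139 vs 116 pm).
Ca > Mg: they share group 2; the group trend gives Ca the larger value.
Approximate values (pm): H 32, Mg 139, Ca 171, Se 116.
So from smallest to largest: H < Se < Mg < Ca.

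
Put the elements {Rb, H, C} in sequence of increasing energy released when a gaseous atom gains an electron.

H is in period 1, group 1; C is in period 2, group 14; Rb is in period 5, group 1.
Atoms with high Z_eff and room in the valence shell (especially the halogens) have the most exothermic electron affinities.
Neither a single period nor a single group — weigh both effects.
H > Rb: they share group 1; the group trend gives H the larger value.
C > H: period and group pull opposite ways; the across-period shift dominates (122 vs 73 kJ/mol).
Tabulated electron affinity (kJ/mol): H 73, C 122, Rb 47.
So from lowest to highest: Rb < H < C.

Rb < H < C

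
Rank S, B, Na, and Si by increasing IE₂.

Si, S, B, Na

After 1 electron has been removed, what remains? S⁺ still has 5 valence electrons; B⁺ still has 2 valence electrons; Na⁺ is the bare [Ne] core; Si⁺ still has 3 valence electrons.
Breaking into a closed-shell core is much more expensive than removing a leftover valence electron — Na has the largest IE_2 here.
Valence configurations: S⁺ [Ne]3s²3p³, B⁺ [He]2s², Si⁺ [Ne]3s²3p¹.
Tabulated IE_2 (kJ/mol): S 2252, B 2427, Na 4562, Si 1577.
Hence IE_2: Si < S < B < Na.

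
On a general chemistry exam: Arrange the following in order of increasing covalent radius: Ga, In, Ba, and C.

C < Ga < In < Ba

Moving right in a period, electrons are added to the same shell under a stronger nuclear pull, so atoms get smaller; moving down, a new shell is opened and atoms get larger.
Neither a single period nor a single group — weigh both effects.
Ga > C: relative to C, both the across-period and down-group shifts push Ga's atomic radius up.
In > Ga: In sits below Ga in group 13, so the down-group effect alone puts In larger.
Ba > In: both effects reinforce here, so Ba is clearly the larger of the two.
Tabulated atomic radius (pm): C 75, Ga 124, In 142, Ba 196.
So from smallest to largest: C < Ga < In < Ba.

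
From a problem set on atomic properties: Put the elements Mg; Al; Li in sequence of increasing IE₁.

Li < Al < Mg

Li is in period 2, group 1; Mg is in period 3, group 2; Al is in period 3, group 13.
Removing the outermost electron gets harder across a period and easier down a group.
Here both period and group differ, so the two effects have to be weighed against each other.
Al > Li: period and group pull opposite ways; the across-period shift dominates (578 vs 520 kJ/mol).
Mg > Al: this pair runs against the simple trend — see the exception note.
Note the exception: Mg has a higher first ionization energy than Al, contrary to the simple trend — Al's single 3p electron is easier to remove than one from Mg's filled 3s².
Tabulated first ionization energy (kJ/mol): Li 520, Mg 738, Al 578.
So from lowest to highest: Li < Al < Mg.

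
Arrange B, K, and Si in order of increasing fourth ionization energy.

Si < K < B

Consider each +3 ion: B³⁺ is the bare [He] core; K³⁺ is already 2 electrons into the core; Si³⁺ still has 1 valence electron.
Breaking into a closed-shell core is much more expensive than removing a leftover valence electron — K and B have the largest IE_4 here.
Tabulated IE_4 (kJ/mol): B 25026, K 5877, Si 4356.
So the fourth ionization energies run Si < K < B.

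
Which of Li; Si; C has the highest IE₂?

Consider each +1 ion: Li⁺ is the bare [He] core; Si⁺ still has 3 valence electrons; C⁺ still has 3 valence electrons.
Pulling an electron out of a noble-gas core costs far more than removing a remaining valence electron, so Li sits at the high end of IE_2.
Valence configurations: Si⁺ [Ne]3s²3p¹, C⁺ [He]2s²2p¹.
Approximate IE_2 values (kJ/mol): Li 7298, Si 1577, C 2353.
So the second ionization energies run Si < C < Li.

Li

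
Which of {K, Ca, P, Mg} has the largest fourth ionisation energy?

Mg

IE_4 is the cost of taking one more electron from the +3 cation: K³⁺ is already 2 electrons into the core; Ca³⁺ is already 1 electron into the core; P³⁺ still has 2 valence electrons; Mg³⁺ is already 1 electron into the core.
Core electrons are held far more tightly than valence electrons, so K, Ca and Mg top the IE_4 order.
Approximate IE_4 values (kJ/mol): K 5877, Ca 6491, P 4964, Mg 10543.
Overall IE_4 order: P < K < Ca < Mg.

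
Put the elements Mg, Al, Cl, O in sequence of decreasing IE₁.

O > Cl > Mg > Al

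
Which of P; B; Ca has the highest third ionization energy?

Ca

Consider each +2 ion: P²⁺ still has 3 valence electrons; B²⁺ still has 1 valence electron; Ca²⁺ is the bare [Ar] core.
Pulling an electron out of a noble-gas core costs far more than removing a remaining valence electron, so Ca sits at the high end of IE_3.
Valence configurations: P²⁺ [Ne]3s²3p¹, B²⁺ [He]2s¹.
Tabulated IE_3 (kJ/mol): P 2914, B 3660, Ca 4912.
So the third ionization energies run P < B < Ca.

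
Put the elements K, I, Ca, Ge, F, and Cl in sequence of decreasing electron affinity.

Cl > F > I > Ge > K > Ca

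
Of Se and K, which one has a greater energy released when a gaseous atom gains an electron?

Se

K is in period 4, group 1; Se is in period 4, group 16.
Atoms with high Z_eff and room in the valence shell (especially the halogens) have the most exothermic electron affinities.
All lie in period 4, so electron affinity increases left to right.
So Se has the greater energy released when a gaseous atom gains an electron (Se > K).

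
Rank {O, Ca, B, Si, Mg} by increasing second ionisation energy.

Ca < Mg < Si < B < O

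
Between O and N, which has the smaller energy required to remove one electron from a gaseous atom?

O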